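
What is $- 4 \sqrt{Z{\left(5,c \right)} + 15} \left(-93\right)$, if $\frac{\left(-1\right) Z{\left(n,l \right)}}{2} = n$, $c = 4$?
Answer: $372 \sqrt{5} \approx 831.82$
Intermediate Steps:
$Z{\left(n,l \right)} = - 2 n$
$- 4 \sqrt{Z{\left(5,c \right)} + 15} \left(-93\right) = - 4 \sqrt{\left(-2\right) 5 + 15} \left(-93\right) = - 4 \sqrt{-10 + 15} \left(-93\right) = - 4 \sqrt{5} \left(-93\right) = 372 \sqrt{5}$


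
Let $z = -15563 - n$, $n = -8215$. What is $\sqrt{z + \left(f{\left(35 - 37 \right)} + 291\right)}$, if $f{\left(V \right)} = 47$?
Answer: $i \sqrt{7010} \approx 83.726 i$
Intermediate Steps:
$z = -7348$ ($z = -15563 - -8215 = -15563 + 8215 = -7348$)
$\sqrt{z + \left(f{\left(35 - 37 \right)} + 291\right)} = \sqrt{-7348 + \left(47 + 291\right)} = \sqrt{-7348 + 338} = \sqrt{-7010} = i \sqrt{7010}$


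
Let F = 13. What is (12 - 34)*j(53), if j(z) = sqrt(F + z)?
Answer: -22*sqrt(66) ≈ -178.73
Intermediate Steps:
j(z) = sqrt(13 + z)
(12 - 34)*j(53) = (12 - 34)*sqrt(13 + 53) = -22*sqrt(66)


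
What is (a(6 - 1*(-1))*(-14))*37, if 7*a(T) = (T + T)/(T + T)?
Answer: -74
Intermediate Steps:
a(T) = ⅐ (a(T) = ((T + T)/(T + T))/7 = ((2*T)/((2*T)))/7 = ((2*T)*(1/(2*T)))/7 = (⅐)*1 = ⅐)
(a(6 - 1*(-1))*(-14))*37 = ((⅐)*(-14))*37 = -2*37 = -74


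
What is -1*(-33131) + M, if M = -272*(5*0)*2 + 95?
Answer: 33226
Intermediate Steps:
M = 95 (M = -272*0*2 + 95 = -272*0 + 95 = -16*0 + 95 = 0 + 95 = 95)
-1*(-33131) + M = -1*(-33131) + 95 = 33131 + 95 = 33226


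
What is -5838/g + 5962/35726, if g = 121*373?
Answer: 30257279/806210779 ≈ 0.037530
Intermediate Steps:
g = 45133
-5838/g + 5962/35726 = -5838/45133 + 5962/35726 = -5838*1/45133 + 5962*(1/35726) = -5838/45133 + 2981/17863 = 30257279/806210779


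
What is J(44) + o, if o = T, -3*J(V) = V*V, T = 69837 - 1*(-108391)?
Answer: 532748/3 ≈ 1.7758e+5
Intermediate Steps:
T = 178228 (T = 69837 + 108391 = 178228)
J(V) = -V²/3 (J(V) = -V*V/3 = -V²/3)
o = 178228
J(44) + o = -⅓*44² + 178228 = -⅓*1936 + 178228 = -1936/3 + 178228 = 532748/3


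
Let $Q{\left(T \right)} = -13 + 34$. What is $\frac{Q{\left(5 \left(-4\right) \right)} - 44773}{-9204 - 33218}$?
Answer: $\frac{22376}{21211} \approx 1.0549$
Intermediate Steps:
$Q{\left(T \right)} = 21$
$\frac{Q{\left(5 \left(-4\right) \right)} - 44773}{-9204 - 33218} = \frac{21 - 44773}{-9204 - 33218} = - \frac{44752}{-42422} = \left(-44752\right) \left(- \frac{1}{42422}\right) = \frac{22376}{21211}$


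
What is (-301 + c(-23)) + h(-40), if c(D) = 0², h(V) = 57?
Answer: -244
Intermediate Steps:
c(D) = 0
(-301 + c(-23)) + h(-40) = (-301 + 0) + 57 = -301 + 57 = -244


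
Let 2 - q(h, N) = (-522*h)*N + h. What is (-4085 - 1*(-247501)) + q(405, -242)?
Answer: -50918207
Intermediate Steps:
q(h, N) = 2 - h + 522*N*h (q(h, N) = 2 - ((-522*h)*N + h) = 2 - (-522*N*h + h) = 2 - (h - 522*N*h) = 2 + (-h + 522*N*h) = 2 - h + 522*N*h)
(-4085 - 1*(-247501)) + q(405, -242) = (-4085 - 1*(-247501)) + (2 - 1*405 + 522*(-242)*405) = (-4085 + 247501) + (2 - 405 - 51161220) = 243416 - 51161623 = -50918207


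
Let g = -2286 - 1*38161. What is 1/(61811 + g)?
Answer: 1/21364 ≈ 4.6808e-5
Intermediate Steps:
g = -40447 (g = -2286 - 38161 = -40447)
1/(61811 + g) = 1/(61811 - 40447) = 1/21364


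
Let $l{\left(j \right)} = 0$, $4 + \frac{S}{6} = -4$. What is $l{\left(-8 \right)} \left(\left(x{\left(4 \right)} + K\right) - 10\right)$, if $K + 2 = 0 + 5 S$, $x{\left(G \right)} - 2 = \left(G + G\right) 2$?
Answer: $0$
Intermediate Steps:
$S = -48$ ($S = -24 + 6 \left(-4\right) = -24 - 24 = -48$)
$x{\left(G \right)} = 2 + 4 G$ ($x{\left(G \right)} = 2 + \left(G + G\right) 2 = 2 + 2 G 2 = 2 + 4 G$)
$K = -242$ ($K = -2 + \left(0 + 5 \left(-48\right)\right) = -2 + \left(0 - 240\right) = -2 - 240 = -242$)
$l{\left(-8 \right)} \left(\left(x{\left(4 \right)} + K\right) - 10\right) = 0 \left(\left(\left(2 + 4 \cdot 4\right) - 242\right) - 10\right) = 0 \left(\left(\left(2 + 16\right) - 242\right) - 10\right) = 0 \left(\left(18 - 242\right) - 10\right) = 0 \left(-224 - 10\right) = 0 \left(-234\right) = 0$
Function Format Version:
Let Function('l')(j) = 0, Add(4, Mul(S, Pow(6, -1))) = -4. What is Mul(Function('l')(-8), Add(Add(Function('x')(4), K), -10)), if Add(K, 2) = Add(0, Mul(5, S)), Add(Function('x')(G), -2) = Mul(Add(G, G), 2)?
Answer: 0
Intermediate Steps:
S = -48 (S = Add(-24, Mul(6, -4)) = Add(-24, -24) = -48)
Function('x')(G) = Add(2, Mul(4, G)) (Function('x')(G) = Add(2, Mul(Add(G, G), 2)) = Add(2, Mul(Mul(2, G), 2)) = Add(2, Mul(4, G)))
K = -242 (K = Add(-2, Add(0, Mul(5, -48))) = Add(-2, Add(0, -240)) = Add(-2, -240) = -242)
Mul(Function('l')(-8), Add(Add(Function('x')(4), K), -10)) = Mul(0, Add(Add(Add(2, Mul(4, 4)), -242), -10)) = Mul(0, Add(Add(Add(2, 16), -242), -10)) = Mul(0, Add(Add(18, -242), -10)) = Mul(0, Add(-224, -10)) = Mul(0, -234) = 0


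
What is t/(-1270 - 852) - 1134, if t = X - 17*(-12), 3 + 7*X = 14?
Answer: -16845875/14854 ≈ -1134.1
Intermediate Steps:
X = 11/7 (X = -3/7 + (1/7)*14 = -3/7 + 2 = 11/7 ≈ 1.5714)
t = 1439/7 (t = 11/7 - 17*(-12) = 11/7 + 204 = 1439/7 ≈ 205.57)
t/(-1270 - 852) - 1134 = 1439/(7*(-1270 - 852)) - 1134 = (1439/7)/(-2122) - 1134 = (1439/7)*(-1/2122) - 1134 = -1439/14854 - 1134 = -16845875/14854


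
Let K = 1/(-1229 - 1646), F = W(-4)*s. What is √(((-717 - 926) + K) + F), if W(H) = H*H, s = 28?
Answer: I*√395096990/575 ≈ 34.569*I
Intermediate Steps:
W(H) = H²
F = 448 (F = (-4)²*28 = 16*28 = 448)
K = -1/2875 (K = 1/(-2875) = -1/2875 ≈ -0.00034783)
√(((-717 - 926) + K) + F) = √(((-717 - 926) - 1/2875) + 448) = √((-1643 - 1/2875) + 448) = √(-4723626/2875 + 448) = √(-3435626/2875) = I*√395096990/575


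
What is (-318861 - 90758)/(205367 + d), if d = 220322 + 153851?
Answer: -409619/579540 ≈ -0.70680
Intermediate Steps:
d = 374173
(-318861 - 90758)/(205367 + d) = (-318861 - 90758)/(205367 + 374173) = -409619/579540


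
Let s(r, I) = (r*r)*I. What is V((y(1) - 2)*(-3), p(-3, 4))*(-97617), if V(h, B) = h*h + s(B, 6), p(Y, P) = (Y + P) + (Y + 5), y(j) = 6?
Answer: -19328166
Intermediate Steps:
s(r, I) = I*r**2 (s(r, I) = r**2*I = I*r**2)
p(Y, P) = 5 + P + 2*Y (p(Y, P) = (P + Y) + (5 + Y) = 5 + P + 2*Y)
V(h, B) = h**2 + 6*B**2 (V(h, B) = h*h + 6*B**2 = h**2 + 6*B**2)
V((y(1) - 2)*(-3), p(-3, 4))*(-97617) = (((6 - 2)*(-3))**2 + 6*(5 + 4 + 2*(-3))**2)*(-97617) = ((4*(-3))**2 + 6*(5 + 4 - 6)**2)*(-97617) = ((-12)**2 + 6*3**2)*(-97617) = (144 + 6*9)*(-97617) = (144 + 54)*(-97617) = 198*(-97617) = -19328166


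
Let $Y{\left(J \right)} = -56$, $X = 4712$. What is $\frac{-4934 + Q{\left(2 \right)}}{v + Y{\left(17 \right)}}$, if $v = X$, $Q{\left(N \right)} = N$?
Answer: $- \frac{411}{388} \approx -1.0593$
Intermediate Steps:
$v = 4712$
$\frac{-4934 + Q{\left(2 \right)}}{v + Y{\left(17 \right)}} = \frac{-4934 + 2}{4712 - 56} = - \frac{4932}{4656} = \left(-4932\right) \frac{1}{4656} = - \frac{411}{388}$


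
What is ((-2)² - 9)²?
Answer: 25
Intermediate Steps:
((-2)² - 9)² = (4 - 9)² = (-5)² = 25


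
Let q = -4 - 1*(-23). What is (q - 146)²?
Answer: 16129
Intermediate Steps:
q = 19 (q = -4 + 23 = 19)
(q - 146)² = (19 - 146)² = (-127)² = 16129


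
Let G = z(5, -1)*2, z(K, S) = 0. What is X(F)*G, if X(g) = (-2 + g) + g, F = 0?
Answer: 0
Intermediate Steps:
X(g) = -2 + 2*g
G = 0 (G = 0*2 = 0)
X(F)*G = (-2 + 2*0)*0 = (-2 + 0)*0 = -2*0 = 0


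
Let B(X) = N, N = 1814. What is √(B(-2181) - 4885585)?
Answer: I*√4883771 ≈ 2209.9*I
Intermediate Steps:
B(X) = 1814
√(B(-2181) - 4885585) = √(1814 - 4885585) = √(-4883771) = I*√4883771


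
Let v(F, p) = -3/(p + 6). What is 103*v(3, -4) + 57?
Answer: -195/2 ≈ -97.500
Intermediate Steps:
v(F, p) = -3/(6 + p)
103*v(3, -4) + 57 = 103*(-3/(6 - 4)) + 57 = 103*(-3/2) + 57 = -309/2 + 57 = -195/2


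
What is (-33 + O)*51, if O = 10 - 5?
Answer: -1428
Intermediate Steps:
O = 5
(-33 + O)*51 = (-33 + 5)*51 = -28*51 = -1428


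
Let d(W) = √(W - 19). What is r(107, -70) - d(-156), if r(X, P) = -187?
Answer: -187 - 5*I*√7 ≈ -187.0 - 13.229*I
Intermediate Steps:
d(W) = √(-19 + W)
r(107, -70) - d(-156) = -187 - √(-19 - 156) = -187 - √(-175) = -187 - 5*I*√7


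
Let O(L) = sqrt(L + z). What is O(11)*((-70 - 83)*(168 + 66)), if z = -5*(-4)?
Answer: -35802*sqrt(31) ≈ -1.9934e+5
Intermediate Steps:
z = 20
O(L) = sqrt(20 + L) (O(L) = sqrt(L + 20) = sqrt(20 + L))
O(11)*((-70 - 83)*(168 + 66)) = sqrt(20 + 11)*((-70 - 83)*(168 + 66)) = sqrt(31)*(-153*234) = sqrt(31)*(-35802) = -35802*sqrt(31)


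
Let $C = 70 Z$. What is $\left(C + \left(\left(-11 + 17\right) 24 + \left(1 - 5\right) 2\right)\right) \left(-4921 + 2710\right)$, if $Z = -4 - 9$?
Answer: $1711314$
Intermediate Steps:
$Z = -13$
$C = -910$ ($C = 70 \left(-13\right) = -910$)
$\left(C + \left(\left(-11 + 17\right) 24 + \left(1 - 5\right) 2\right)\right) \left(-4921 + 2710\right) = \left(-910 + \left(\left(-11 + 17\right) 24 + \left(1 - 5\right) 2\right)\right) \left(-4921 + 2710\right) = \left(-910 + \left(6 \cdot 24 - 8\right)\right) \left(-2211\right) = \left(-910 + \left(144 - 8\right)\right) \left(-2211\right) = \left(-910 + 136\right) \left(-2211\right) = \left(-774\right) \left(-2211\right) = 1711314$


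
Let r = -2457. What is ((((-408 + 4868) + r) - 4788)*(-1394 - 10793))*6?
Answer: 203644770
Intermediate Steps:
((((-408 + 4868) + r) - 4788)*(-1394 - 10793))*6 = ((((-408 + 4868) - 2457) - 4788)*(-1394 - 10793))*6 = (((4460 - 2457) - 4788)*(-12187))*6 = ((2003 - 4788)*(-12187))*6 = -2785*(-12187)*6 = 33940795*6 = 203644770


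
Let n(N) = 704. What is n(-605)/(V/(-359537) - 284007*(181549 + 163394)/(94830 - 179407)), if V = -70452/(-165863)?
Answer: 186880695272672192/307479301748708417433 ≈ 0.00060778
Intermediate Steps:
V = 70452/165863 (V = -70452*(-1/165863) = 70452/165863 ≈ 0.42476)
n(-605)/(V/(-359537) - 284007*(181549 + 163394)/(94830 - 179407)) = 704/((70452/165863)/(-359537) - 284007*(181549 + 163394)/(94830 - 179407)) = 704/((70452/165863)*(-1/359537) - 284007/((-84577/344943))) = 704/(-3708/3138625549 - 284007/((-84577*1/344943))) = 704/(-3708/3138625549 - 284007/(-84577/344943)) = 704/(-3708/3138625549 - 284007*(-344943/84577)) = 704/(-3708/3138625549 + 97966226601/84577) = 704/(307479301748708417433/265455533057773) = 704*(265455533057773/307479301748708417433) = 186880695272672192/307479301748708417433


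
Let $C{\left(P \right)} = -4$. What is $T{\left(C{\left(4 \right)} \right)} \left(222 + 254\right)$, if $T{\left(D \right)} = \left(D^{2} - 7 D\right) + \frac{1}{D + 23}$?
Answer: $\frac{398412}{19} \approx 20969.0$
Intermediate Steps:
$T{\left(D \right)} = D^{2} + \frac{1}{23 + D} - 7 D$ ($T{\left(D \right)} = \left(D^{2} - 7 D\right) + \frac{1}{23 + D} = D^{2} + \frac{1}{23 + D} - 7 D$)
$T{\left(C{\left(4 \right)} \right)} \left(222 + 254\right) = \frac{1 + \left(-4\right)^{3} - -644 + 16 \left(-4\right)^{2}}{23 - 4} \left(222 + 254\right) = \frac{1 - 64 + 644 + 16 \cdot 16}{19} \cdot 476 = \frac{1 - 64 + 644 + 256}{19} \cdot 476 = \frac{1}{19} \cdot 837 \cdot 476 = \frac{837}{19} \cdot 476 = \frac{398412}{19}$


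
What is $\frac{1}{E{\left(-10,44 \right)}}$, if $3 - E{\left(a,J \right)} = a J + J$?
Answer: $\frac{1}{399} \approx 0.0025063$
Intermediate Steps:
$E{\left(a,J \right)} = 3 - J - J a$ ($E{\left(a,J \right)} = 3 - \left(a J + J\right) = 3 - \left(J a + J\right) = 3 - \left(J + J a\right) = 3 - J - J a$)
$\frac{1}{E{\left(-10,44 \right)}} = \frac{1}{3 - 44 - 44 \left(-10\right)} = \frac{1}{3 - 44 + 440} = \frac{1}{399}$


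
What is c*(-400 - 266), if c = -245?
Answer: 163170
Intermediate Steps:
c*(-400 - 266) = -245*(-400 - 266) = -245*(-666) = 163170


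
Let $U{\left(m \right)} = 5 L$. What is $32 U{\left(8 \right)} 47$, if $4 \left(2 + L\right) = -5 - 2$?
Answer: $-28200$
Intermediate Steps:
$L = - \frac{15}{4}$ ($L = -2 + \frac{-5 - 2}{4} = -2 + \frac{1}{4} \left(-7\right) = -2 - \frac{7}{4} = - \frac{15}{4} \approx -3.75$)
$U{\left(m \right)} = - \frac{75}{4}$ ($U{\left(m \right)} = 5 \left(- \frac{15}{4}\right) = - \frac{75}{4}$)
$32 U{\left(8 \right)} 47 = 32 \left(- \frac{75}{4}\right) 47 = \left(-600\right) 47 = -28200$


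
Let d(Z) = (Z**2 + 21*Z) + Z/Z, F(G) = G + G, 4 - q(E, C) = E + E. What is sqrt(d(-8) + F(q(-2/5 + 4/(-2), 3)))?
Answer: I*sqrt(2135)/5 ≈ 9.2412*I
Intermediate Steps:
q(E, C) = 4 - 2*E (q(E, C) = 4 - (E + E) = 4 - 2*E)
F(G) = 2*G
d(Z) = 1 + Z**2 + 21*Z (d(Z) = (Z**2 + 21*Z) + 1 = 1 + Z**2 + 21*Z)
sqrt(d(-8) + F(q(-2/5 + 4/(-2), 3))) = sqrt((1 + (-8)**2 + 21*(-8)) + 2*(4 - 2*(-2/5 + 4/(-2)))) = sqrt((1 + 64 - 168) + 2*(4 - 2*(-2*1/5 + 4*(-1/2)))) = sqrt(-103 + 2*(4 - 2*(-2/5 - 2))) = sqrt(-103 + 2*(4 - 2*(-12/5))) = sqrt(-103 + 2*(4 + 24/5)) = sqrt(-103 + 2*(44/5)) = sqrt(-103 + 88/5) = sqrt(-427/5) = I*sqrt(2135)/5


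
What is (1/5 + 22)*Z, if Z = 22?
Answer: 2442/5 ≈ 488.40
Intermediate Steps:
(1/5 + 22)*Z = (1/5 + 22)*22 = (111/5)*22 = 2442/5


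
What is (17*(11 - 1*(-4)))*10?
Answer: 2550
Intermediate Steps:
(17*(11 - 1*(-4)))*10 = (17*(11 + 4))*10 = (17*15)*10 = 255*10 = 2550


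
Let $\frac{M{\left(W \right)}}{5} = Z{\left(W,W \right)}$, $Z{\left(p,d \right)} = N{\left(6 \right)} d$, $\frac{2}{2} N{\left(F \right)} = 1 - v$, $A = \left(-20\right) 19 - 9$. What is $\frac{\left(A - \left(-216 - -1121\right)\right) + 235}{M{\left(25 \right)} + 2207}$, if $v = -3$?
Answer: $- \frac{1059}{2707} \approx -0.39121$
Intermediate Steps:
$A = -389$ ($A = -380 - 9 = -389$)
$N{\left(F \right)} = 4$ ($N{\left(F \right)} = 1 - -3 = 1 + 3 = 4$)
$Z{\left(p,d \right)} = 4 d$
$M{\left(W \right)} = 20 W$ ($M{\left(W \right)} = 5 \cdot 4 W = 20 W$)
$\frac{\left(A - \left(-216 - -1121\right)\right) + 235}{M{\left(25 \right)} + 2207} = \frac{\left(-389 - \left(-216 - -1121\right)\right) + 235}{20 \cdot 25 + 2207} = \frac{\left(-389 - \left(-216 + 1121\right)\right) + 235}{500 + 2207} = \frac{\left(-389 - 905\right) + 235}{2707} = \left(\left(-389 - 905\right) + 235\right) \frac{1}{2707} = \left(-1294 + 235\right) \frac{1}{2707} = \left(-1059\right) \frac{1}{2707} = - \frac{1059}{2707}$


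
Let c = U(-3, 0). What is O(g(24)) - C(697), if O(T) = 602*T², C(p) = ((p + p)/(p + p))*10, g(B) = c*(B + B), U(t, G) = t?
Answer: 12483062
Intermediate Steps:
c = -3
g(B) = -6*B (g(B) = -3*(B + B) = -6*B)
C(p) = 10 (C(p) = ((2*p)/((2*p)))*10 = ((2*p)*(1/(2*p)))*10 = 1*10 = 10)
O(g(24)) - C(697) = 602*(-6*24)² - 1*10 = 602*(-144)² - 10 = 602*20736 - 10 = 12483072 - 10 = 12483062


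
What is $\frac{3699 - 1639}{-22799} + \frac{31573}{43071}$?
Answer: $\frac{90158081}{140282247} \approx 0.64269$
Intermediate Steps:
$\frac{3699 - 1639}{-22799} + \frac{31573}{43071} = \left(3699 - 1639\right) \left(- \frac{1}{22799}\right) + 31573 \cdot \frac{1}{43071} = 2060 \left(- \frac{1}{22799}\right) + \frac{31573}{43071} = - \frac{2060}{22799} + \frac{31573}{43071} = \frac{90158081}{140282247}$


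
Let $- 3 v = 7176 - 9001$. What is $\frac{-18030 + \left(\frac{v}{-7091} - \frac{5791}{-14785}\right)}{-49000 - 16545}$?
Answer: $\frac{5670722919832}{20615298936225} \approx 0.27507$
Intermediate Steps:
$v = \frac{1825}{3}$ ($v = - \frac{7176 - 9001}{3} = \left(- \frac{1}{3}\right) \left(-1825\right) = \frac{1825}{3} \approx 608.33$)
$\frac{-18030 + \left(\frac{v}{-7091} - \frac{5791}{-14785}\right)}{-49000 - 16545} = \frac{-18030 + \left(\frac{1825}{3 \left(-7091\right)} - \frac{5791}{-14785}\right)}{-49000 - 16545} = \frac{-18030 + \left(\frac{1825}{3} \left(- \frac{1}{7091}\right) - - \frac{5791}{14785}\right)}{-65545} = \left(-18030 + \left(- \frac{1825}{21273} + \frac{5791}{14785}\right)\right) \left(- \frac{1}{65545}\right) = \left(-18030 + \frac{96209318}{314521305}\right) \left(- \frac{1}{65545}\right) = \left(- \frac{5670722919832}{314521305}\right) \left(- \frac{1}{65545}\right) = \frac{5670722919832}{20615298936225}$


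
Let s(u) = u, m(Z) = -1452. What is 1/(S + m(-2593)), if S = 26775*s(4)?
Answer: 1/105648 ≈ 9.4654e-6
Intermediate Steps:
S = 107100 (S = 26775*4 = 107100)
1/(S + m(-2593)) = 1/(107100 - 1452) = 1/105648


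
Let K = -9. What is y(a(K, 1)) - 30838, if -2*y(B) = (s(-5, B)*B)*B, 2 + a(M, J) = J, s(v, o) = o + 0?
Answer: -61675/2 ≈ -30838.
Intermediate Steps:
s(v, o) = o
a(M, J) = -2 + J
y(B) = -B**3/2 (y(B) = -B*B*B/2 = -B**2*B/2 = -B**3/2)
y(a(K, 1)) - 30838 = -(-2 + 1)**3/2 - 30838 = -1/2*(-1)**3 - 30838 = -1/2*(-1) - 30838 = 1/2 - 30838 = -61675/2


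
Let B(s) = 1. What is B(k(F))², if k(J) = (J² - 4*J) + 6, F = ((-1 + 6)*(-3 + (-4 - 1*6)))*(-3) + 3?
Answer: 1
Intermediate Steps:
F = 198 (F = (5*(-3 + (-4 - 6)))*(-3) + 3 = (5*(-3 - 10))*(-3) + 3 = (5*(-13))*(-3) + 3 = -65*(-3) + 3 = 195 + 3 = 198)
k(J) = 6 + J² - 4*J
B(k(F))² = 1² = 1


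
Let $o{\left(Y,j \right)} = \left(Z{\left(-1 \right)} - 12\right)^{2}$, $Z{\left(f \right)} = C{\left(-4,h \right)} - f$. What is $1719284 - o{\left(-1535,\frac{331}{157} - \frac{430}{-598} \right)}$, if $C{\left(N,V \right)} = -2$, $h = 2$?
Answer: $1719115$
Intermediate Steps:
$Z{\left(f \right)} = -2 - f$
$o{\left(Y,j \right)} = 169$ ($o{\left(Y,j \right)} = \left(\left(-2 - -1\right) - 12\right)^{2} = \left(\left(-2 + 1\right) - 12\right)^{2} = \left(-1 - 12\right)^{2} = \left(-13\right)^{2} = 169$)
$1719284 - o{\left(-1535,\frac{331}{157} - \frac{430}{-598} \right)} = 1719284 - 169 = 1719115$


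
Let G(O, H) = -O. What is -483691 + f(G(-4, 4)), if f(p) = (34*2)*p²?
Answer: -482603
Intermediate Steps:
f(p) = 68*p²
-483691 + f(G(-4, 4)) = -483691 + 68*(-1*(-4))² = -483691 + 68*4² = -483691 + 68*16 = -483691 + 1088 = -482603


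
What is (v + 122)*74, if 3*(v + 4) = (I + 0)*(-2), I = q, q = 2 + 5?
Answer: 25160/3 ≈ 8386.7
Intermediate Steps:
q = 7
I = 7
v = -26/3 (v = -4 + ((7 + 0)*(-2))/3 = -4 + (7*(-2))/3 = -4 + (⅓)*(-14) = -4 - 14/3 = -26/3 ≈ -8.6667)
(v + 122)*74 = (-26/3 + 122)*74 = (340/3)*74 = 25160/3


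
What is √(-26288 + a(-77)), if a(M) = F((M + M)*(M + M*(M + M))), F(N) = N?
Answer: I*√1840562 ≈ 1356.7*I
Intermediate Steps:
a(M) = 2*M*(M + 2*M²) (a(M) = (M + M)*(M + M*(M + M)) = (2*M)*(M + M*(2*M)) = (2*M)*(M + 2*M²) = 2*M*(M + 2*M²))
√(-26288 + a(-77)) = √(-26288 + (-77)²*(2 + 4*(-77))) = √(-26288 + 5929*(2 - 308)) = √(-26288 + 5929*(-306)) = √(-26288 - 1814274) = √(-1840562) = I*√1840562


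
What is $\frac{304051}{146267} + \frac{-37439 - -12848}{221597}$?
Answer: $\frac{5798176150}{2946575309} \approx 1.9678$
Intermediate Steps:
$\frac{304051}{146267} + \frac{-37439 - -12848}{221597} = 304051 \cdot \frac{1}{146267} + \left(-37439 + 12848\right) \frac{1}{221597} = \frac{27641}{13297} - \frac{24591}{221597} = \frac{5798176150}{2946575309}$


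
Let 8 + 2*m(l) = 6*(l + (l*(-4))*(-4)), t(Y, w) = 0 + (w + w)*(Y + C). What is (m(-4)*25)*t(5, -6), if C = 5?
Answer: 624000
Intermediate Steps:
t(Y, w) = 2*w*(5 + Y) (t(Y, w) = 0 + (w + w)*(Y + 5) = 0 + (2*w)*(5 + Y) = 0 + 2*w*(5 + Y) = 2*w*(5 + Y))
m(l) = -4 + 51*l (m(l) = -4 + (6*(l + (l*(-4))*(-4)))/2 = -4 + (6*(l - 4*l*(-4)))/2 = -4 + (6*(l + 16*l))/2 = -4 + (6*(17*l))/2 = -4 + (102*l)/2 = -4 + 51*l)
(m(-4)*25)*t(5, -6) = ((-4 + 51*(-4))*25)*(2*(-6)*(5 + 5)) = ((-4 - 204)*25)*(2*(-6)*10) = -208*25*(-120) = -5200*(-120) = 624000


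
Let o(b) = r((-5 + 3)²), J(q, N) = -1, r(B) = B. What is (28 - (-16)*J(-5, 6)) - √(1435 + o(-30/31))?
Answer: 12 - √1439 ≈ -25.934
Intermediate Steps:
o(b) = 4 (o(b) = (-5 + 3)² = (-2)² = 4)
(28 - (-16)*J(-5, 6)) - √(1435 + o(-30/31)) = (28 - (-16)*(-1)) - √(1435 + 4) = (28 - 16*1) - √1439 = (28 - 16) - √1439 = 12 - √1439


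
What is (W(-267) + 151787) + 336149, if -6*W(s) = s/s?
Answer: 2927615/6 ≈ 4.8794e+5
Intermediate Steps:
W(s) = -⅙ (W(s) = -s/(6*s) = -⅙*1 = -⅙)
(W(-267) + 151787) + 336149 = (-⅙ + 151787) + 336149 = 910721/6 + 336149 = 2927615/6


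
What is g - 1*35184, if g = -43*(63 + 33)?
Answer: -39312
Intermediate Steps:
g = -4128 (g = -43*96 = -4128)
g - 1*35184 = -4128 - 1*35184 = -4128 - 35184 = -39312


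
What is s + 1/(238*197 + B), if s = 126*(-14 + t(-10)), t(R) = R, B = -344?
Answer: -140743007/46542 ≈ -3024.0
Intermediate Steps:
s = -3024 (s = 126*(-14 - 10) = 126*(-24) = -3024)
s + 1/(238*197 + B) = -3024 + 1/(238*197 - 344) = -3024 + 1/(46886 - 344) = -3024 + 1/46542 = -140743007/46542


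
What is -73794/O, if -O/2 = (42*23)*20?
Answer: 1757/920 ≈ 1.9098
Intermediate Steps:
O = -38640 (O = -2*42*23*20 = -1932*20 = -2*19320 = -38640)
-73794/O = -73794/(-38640) = -73794*(-1/38640) = 1757/920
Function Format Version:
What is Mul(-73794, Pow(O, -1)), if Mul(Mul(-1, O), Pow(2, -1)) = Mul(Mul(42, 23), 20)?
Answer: Rational(1757, 920) ≈ 1.9098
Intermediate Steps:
O = -38640 (O = Mul(-2, Mul(Mul(42, 23), 20)) = Mul(-2, Mul(966, 20)) = Mul(-2, 19320) = -38640)
Mul(-73794, Pow(O, -1)) = Mul(-73794, Pow(-38640, -1)) = Mul(-73794, Rational(-1, 38640)) = Rational(1757, 920)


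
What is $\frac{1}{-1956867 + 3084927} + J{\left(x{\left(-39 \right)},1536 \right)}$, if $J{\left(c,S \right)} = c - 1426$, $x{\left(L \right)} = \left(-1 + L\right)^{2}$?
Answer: $\frac{196282441}{1128060} \approx 174.0$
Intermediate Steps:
$J{\left(c,S \right)} = -1426 + c$
$\frac{1}{-1956867 + 3084927} + J{\left(x{\left(-39 \right)},1536 \right)} = \frac{1}{-1956867 + 3084927} - \left(1426 - \left(-1 - 39\right)^{2}\right) = \frac{1}{1128060} - \left(1426 - \left(-40\right)^{2}\right) = \frac{1}{1128060} + \left(-1426 + 1600\right) = \frac{1}{1128060} + 174 = \frac{196282441}{1128060}$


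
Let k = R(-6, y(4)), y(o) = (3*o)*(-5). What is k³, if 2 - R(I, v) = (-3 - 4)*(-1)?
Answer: -125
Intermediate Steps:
y(o) = -15*o
R(I, v) = -5 (R(I, v) = 2 - (-3 - 4)*(-1) = 2 - (-7)*(-1) = 2 - 1*7 = 2 - 7 = -5)
k = -5
k³ = (-5)³ = -125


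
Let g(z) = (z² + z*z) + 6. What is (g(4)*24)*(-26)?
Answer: -23712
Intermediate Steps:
g(z) = 6 + 2*z² (g(z) = (z² + z²) + 6 = 2*z² + 6 = 6 + 2*z²)
(g(4)*24)*(-26) = ((6 + 2*4²)*24)*(-26) = ((6 + 2*16)*24)*(-26) = ((6 + 32)*24)*(-26) = (38*24)*(-26) = 912*(-26) = -23712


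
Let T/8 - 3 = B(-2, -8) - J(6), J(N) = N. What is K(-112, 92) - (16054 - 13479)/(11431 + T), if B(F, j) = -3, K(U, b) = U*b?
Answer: -117293007/11383 ≈ -10304.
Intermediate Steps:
T = -48 (T = 24 + 8*(-3 - 1*6) = 24 + 8*(-3 - 6) = 24 + 8*(-9) = 24 - 72 = -48)
K(-112, 92) - (16054 - 13479)/(11431 + T) = -112*92 - (16054 - 13479)/(11431 - 48) = -10304 - 2575/11383 = -117293007/11383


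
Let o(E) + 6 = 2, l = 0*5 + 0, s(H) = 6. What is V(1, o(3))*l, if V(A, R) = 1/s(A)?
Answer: 0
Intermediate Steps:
l = 0 (l = 0 + 0 = 0)
o(E) = -4 (o(E) = -6 + 2 = -4)
V(A, R) = ⅙ (V(A, R) = 1/6 = ⅙)
V(1, o(3))*l = (⅙)*0 = 0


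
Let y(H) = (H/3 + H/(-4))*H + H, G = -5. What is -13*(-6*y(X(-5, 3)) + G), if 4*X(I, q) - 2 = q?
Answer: 5525/32 ≈ 172.66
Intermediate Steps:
X(I, q) = ½ + q/4
y(H) = H + H²/12 (y(H) = (H*(⅓) + H*(-¼))*H + H = (H/3 - H/4)*H + H = (H/12)*H + H = H²/12 + H = H + H²/12)
-13*(-6*y(X(-5, 3)) + G) = -13*(-(½ + (¼)*3)*(12 + (½ + (¼)*3))/2 - 5) = -13*(-(½ + ¾)*(12 + (½ + ¾))/2 - 5) = -13*(-5*(12 + 5/4)/(2*4) - 5) = -13*(-5*53/(2*4*4) - 5) = -13*(-6*265/192 - 5) = -13*(-265/32 - 5) = -13*(-425/32) = 5525/32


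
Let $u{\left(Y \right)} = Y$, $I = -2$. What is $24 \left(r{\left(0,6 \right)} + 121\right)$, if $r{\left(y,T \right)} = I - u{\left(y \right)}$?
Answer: $2856$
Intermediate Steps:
$r{\left(y,T \right)} = -2 - y$
$24 \left(r{\left(0,6 \right)} + 121\right) = 24 \left(\left(-2 - 0\right) + 121\right) = 24 \left(\left(-2 + 0\right) + 121\right) = 24 \left(-2 + 121\right) = 24 \cdot 119 = 2856$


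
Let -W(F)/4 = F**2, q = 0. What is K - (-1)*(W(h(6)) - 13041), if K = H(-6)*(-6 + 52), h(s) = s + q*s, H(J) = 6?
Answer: -12909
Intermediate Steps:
h(s) = s (h(s) = s + 0*s = s + 0 = s)
W(F) = -4*F**2
K = 276 (K = 6*(-6 + 52) = 6*46 = 276)
K - (-1)*(W(h(6)) - 13041) = 276 - (-1)*(-4*6**2 - 13041) = 276 - (-1)*(-4*36 - 13041) = 276 - (-1)*(-144 - 13041) = 276 - (-1)*(-13185) = 276 - 1*13185 = 276 - 13185 = -12909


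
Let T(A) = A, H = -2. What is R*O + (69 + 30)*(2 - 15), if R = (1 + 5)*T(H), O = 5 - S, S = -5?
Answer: -1407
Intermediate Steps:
O = 10 (O = 5 - 1*(-5) = 5 + 5 = 10)
R = -12 (R = (1 + 5)*(-2) = 6*(-2) = -12)
R*O + (69 + 30)*(2 - 15) = -12*10 + (69 + 30)*(2 - 15) = -120 + 99*(-13) = -120 - 1287 = -1407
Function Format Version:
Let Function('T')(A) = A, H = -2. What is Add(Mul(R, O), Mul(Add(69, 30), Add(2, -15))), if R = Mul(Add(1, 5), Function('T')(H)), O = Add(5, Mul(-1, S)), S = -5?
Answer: -1407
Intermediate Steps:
O = 10 (O = Add(5, Mul(-1, -5)) = Add(5, 5) = 10)
R = -12 (R = Mul(Add(1, 5), -2) = Mul(6, -2) = -12)
Add(Mul(R, O), Mul(Add(69, 30), Add(2, -15))) = Add(Mul(-12, 10), Mul(Add(69, 30), Add(2, -15))) = Add(-120, Mul(99, -13)) = Add(-120, -1287) = -1407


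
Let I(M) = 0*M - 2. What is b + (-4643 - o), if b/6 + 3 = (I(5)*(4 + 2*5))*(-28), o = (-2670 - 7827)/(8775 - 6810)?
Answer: 31664/655 ≈ 48.342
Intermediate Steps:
o = -3499/655 (o = -10497/1965 = -10497*1/1965 = -3499/655 ≈ -5.3420)
I(M) = -2 (I(M) = 0 - 2 = -2)
b = 4686 (b = -18 + 6*(-2*(4 + 2*5)*(-28)) = -18 + 6*(-2*(4 + 10)*(-28)) = -18 + 6*(-2*14*(-28)) = -18 + 6*(-28*(-28)) = -18 + 6*784 = -18 + 4704 = 4686)
b + (-4643 - o) = 4686 + (-4643 - 1*(-3499/655)) = 4686 + (-4643 + 3499/655) = 4686 - 3037666/655 = 31664/655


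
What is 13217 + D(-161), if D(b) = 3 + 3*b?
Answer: 12737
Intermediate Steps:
13217 + D(-161) = 13217 + (3 + 3*(-161)) = 13217 + (3 - 483) = 13217 - 480 = 12737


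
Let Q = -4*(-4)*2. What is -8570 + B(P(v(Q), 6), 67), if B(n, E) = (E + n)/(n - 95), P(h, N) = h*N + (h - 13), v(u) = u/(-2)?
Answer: -942671/110 ≈ -8569.7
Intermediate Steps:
Q = 32 (Q = 16*2 = 32)
v(u) = -u/2 (v(u) = u*(-½) = -u/2)
P(h, N) = -13 + h + N*h (P(h, N) = N*h + (-13 + h) = -13 + h + N*h)
B(n, E) = (E + n)/(-95 + n)
-8570 + B(P(v(Q), 6), 67) = -8570 + (67 + (-13 - ½*32 + 6*(-½*32)))/(-95 + (-13 - ½*32 + 6*(-½*32))) = -8570 + (67 + (-13 - 16 + 6*(-16)))/(-95 + (-13 - 16 + 6*(-16))) = -8570 + (67 + (-13 - 16 - 96))/(-95 + (-13 - 16 - 96)) = -8570 + (67 - 125)/(-95 - 125) = -8570 - 58/(-220) = -8570 - 1/220*(-58) = -8570 + 29/110 = -942671/110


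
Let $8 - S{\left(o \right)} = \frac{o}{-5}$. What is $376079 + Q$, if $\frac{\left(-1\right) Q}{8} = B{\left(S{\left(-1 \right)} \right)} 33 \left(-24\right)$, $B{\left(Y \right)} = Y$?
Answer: $\frac{2127499}{5} \approx 4.255 \cdot 10^{5}$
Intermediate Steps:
$S{\left(o \right)} = 8 + \frac{o}{5}$ ($S{\left(o \right)} = 8 - \frac{o}{-5} = 8 - o \left(- \frac{1}{5}\right) = 8 - - \frac{o}{5} = 8 + \frac{o}{5}$)
$Q = \frac{247104}{5}$ ($Q = - 8 \left(8 + \frac{1}{5} \left(-1\right)\right) 33 \left(-24\right) = - 8 \left(8 - \frac{1}{5}\right) 33 \left(-24\right) = - 8 \cdot \frac{39}{5} \cdot 33 \left(-24\right) = - 8 \cdot \frac{1287}{5} \left(-24\right) = \left(-8\right) \left(- \frac{30888}{5}\right) = \frac{247104}{5} \approx 49421.0$)
$376079 + Q = 376079 + \frac{247104}{5} = \frac{2127499}{5}$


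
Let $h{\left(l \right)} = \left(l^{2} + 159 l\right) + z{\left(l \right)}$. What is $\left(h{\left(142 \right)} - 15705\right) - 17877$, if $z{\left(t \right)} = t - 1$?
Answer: $9301$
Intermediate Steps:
$z{\left(t \right)} = -1 + t$ ($z{\left(t \right)} = t - 1 = -1 + t$)
$h{\left(l \right)} = -1 + l^{2} + 160 l$ ($h{\left(l \right)} = \left(l^{2} + 159 l\right) + \left(-1 + l\right) = -1 + l^{2} + 160 l$)
$\left(h{\left(142 \right)} - 15705\right) - 17877 = \left(\left(-1 + 142^{2} + 160 \cdot 142\right) - 15705\right) - 17877 = \left(\left(-1 + 20164 + 22720\right) - 15705\right) - 17877 = \left(42883 - 15705\right) - 17877 = 27178 - 17877 = 9301$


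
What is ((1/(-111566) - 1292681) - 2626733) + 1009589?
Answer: -324637535951/111566 ≈ -2.9098e+6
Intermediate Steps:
((1/(-111566) - 1292681) - 2626733) + 1009589 = ((-1/111566 - 1292681) - 2626733) + 1009589 = (-144219248447/111566 - 2626733) + 1009589 = -437273342325/111566 + 1009589 = -324637535951/111566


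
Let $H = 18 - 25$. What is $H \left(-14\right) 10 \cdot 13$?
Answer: $12740$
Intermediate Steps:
$H = -7$
$H \left(-14\right) 10 \cdot 13 = - 7 \left(-14\right) 10 \cdot 13 = - 7 \left(\left(-140\right) 13\right) = \left(-7\right) \left(-1820\right) = 12740$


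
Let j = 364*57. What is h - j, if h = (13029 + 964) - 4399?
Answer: -11154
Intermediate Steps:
j = 20748
h = 9594 (h = 13993 - 4399 = 9594)
h - j = 9594 - 1*20748 = 9594 - 20748 = -11154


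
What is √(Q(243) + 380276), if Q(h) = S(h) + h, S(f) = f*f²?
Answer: √14729426 ≈ 3837.9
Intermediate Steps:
S(f) = f³
Q(h) = h + h³ (Q(h) = h³ + h = h + h³)
√(Q(243) + 380276) = √((243 + 243³) + 380276) = √((243 + 14348907) + 380276) = √(14349150 + 380276) = √14729426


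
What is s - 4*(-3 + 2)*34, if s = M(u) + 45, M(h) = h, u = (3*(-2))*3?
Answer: 163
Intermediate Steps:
u = -18 (u = -6*3 = -18)
s = 27 (s = -18 + 45 = 27)
s - 4*(-3 + 2)*34 = 27 - 4*(-3 + 2)*34 = 27 - 4*(-1)*34 = 27 + 4*34 = 27 + 136 = 163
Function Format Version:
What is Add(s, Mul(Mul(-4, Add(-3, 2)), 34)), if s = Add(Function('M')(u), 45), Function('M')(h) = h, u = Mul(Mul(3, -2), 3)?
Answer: 163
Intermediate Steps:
u = -18 (u = Mul(-6, 3) = -18)
s = 27 (s = Add(-18, 45) = 27)
Add(s, Mul(Mul(-4, Add(-3, 2)), 34)) = Add(27, Mul(Mul(-4, Add(-3, 2)), 34)) = Add(27, Mul(Mul(-4, -1), 34)) = Add(27, Mul(4, 34)) = Add(27, 136) = 163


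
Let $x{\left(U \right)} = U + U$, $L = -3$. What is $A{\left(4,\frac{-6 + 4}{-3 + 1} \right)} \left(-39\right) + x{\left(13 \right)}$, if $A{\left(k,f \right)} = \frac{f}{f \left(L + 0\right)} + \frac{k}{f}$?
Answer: $-117$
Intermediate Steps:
$x{\left(U \right)} = 2 U$
$A{\left(k,f \right)} = - \frac{1}{3} + \frac{k}{f}$ ($A{\left(k,f \right)} = \frac{f}{f \left(-3 + 0\right)} + \frac{k}{f} = \frac{f}{f \left(-3\right)} + \frac{k}{f} = \frac{f}{\left(-3\right) f} + \frac{k}{f} = f \left(- \frac{1}{3 f}\right) + \frac{k}{f} = - \frac{1}{3} + \frac{k}{f}$)
$A{\left(4,\frac{-6 + 4}{-3 + 1} \right)} \left(-39\right) + x{\left(13 \right)} = \frac{4 - \frac{\left(-6 + 4\right) \frac{1}{-3 + 1}}{3}}{\left(-6 + 4\right) \frac{1}{-3 + 1}} \left(-39\right) + 2 \cdot 13 = \frac{4 - \frac{\left(-2\right) \frac{1}{-2}}{3}}{\left(-2\right) \frac{1}{-2}} \left(-39\right) + 26 = \frac{4 - \frac{\left(-2\right) \left(- \frac{1}{2}\right)}{3}}{\left(-2\right) \left(- \frac{1}{2}\right)} \left(-39\right) + 26 = \frac{4 - \frac{1}{3}}{1} \left(-39\right) + 26 = 1 \left(4 - \frac{1}{3}\right) \left(-39\right) + 26 = 1 \cdot \frac{11}{3} \left(-39\right) + 26 = \frac{11}{3} \left(-39\right) + 26 = -143 + 26 = -117$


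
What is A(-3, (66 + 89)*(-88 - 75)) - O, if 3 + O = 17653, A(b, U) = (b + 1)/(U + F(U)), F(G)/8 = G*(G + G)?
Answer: -180261185612752/10213098335 ≈ -17650.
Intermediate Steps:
F(G) = 16*G**2 (F(G) = 8*(G*(G + G)) = 8*(G*(2*G)) = 8*(2*G**2) = 16*G**2)
A(b, U) = (1 + b)/(U + 16*U**2) (A(b, U) = (b + 1)/(U + 16*U**2) = (1 + b)/(U + 16*U**2))
O = 17650 (O = -3 + 17653 = 17650)
A(-3, (66 + 89)*(-88 - 75)) - O = (1 - 3)/((((66 + 89)*(-88 - 75)))*(1 + 16*((66 + 89)*(-88 - 75)))) - 1*17650 = -2/((155*(-163))*(1 + 16*(155*(-163)))) - 17650 = -2/(-25265*(1 + 16*(-25265))) - 17650 = -1/25265*(-2)/(1 - 404240) - 17650 = -1/25265*(-2)/(-404239) - 17650 = -1/25265*(-1/404239)*(-2) - 17650 = -2/10213098335 - 17650 = -180261185612752/10213098335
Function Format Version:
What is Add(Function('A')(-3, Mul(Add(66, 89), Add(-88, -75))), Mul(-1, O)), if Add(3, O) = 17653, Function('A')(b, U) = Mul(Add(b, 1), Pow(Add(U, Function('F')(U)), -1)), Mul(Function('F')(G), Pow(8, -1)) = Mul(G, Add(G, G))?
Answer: Rational(-180261185612752, 10213098335) ≈ -17650.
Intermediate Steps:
Function('F')(G) = Mul(16, Pow(G, 2)) (Function('F')(G) = Mul(8, Mul(G, Add(G, G))) = Mul(8, Mul(G, Mul(2, G))) = Mul(8, Mul(2, Pow(G, 2))) = Mul(16, Pow(G, 2)))
Function('A')(b, U) = Mul(Pow(Add(U, Mul(16, Pow(U, 2))), -1), Add(1, b)) (Function('A')(b, U) = Mul(Add(b, 1), Pow(Add(U, Mul(16, Pow(U, 2))), -1)) = Mul(Add(1, b), Pow(Add(U, Mul(16, Pow(U, 2))), -1)) = Mul(Pow(Add(U, Mul(16, Pow(U, 2))), -1), Add(1, b)))
O = 17650 (O = Add(-3, 17653) = 17650)
Add(Function('A')(-3, Mul(Add(66, 89), Add(-88, -75))), Mul(-1, O)) = Add(Mul(Pow(Mul(Add(66, 89), Add(-88, -75)), -1), Pow(Add(1, Mul(16, Mul(Add(66, 89), Add(-88, -75)))), -1), Add(1, -3)), Mul(-1, 17650)) = Add(Mul(Pow(Mul(155, -163), -1), Pow(Add(1, Mul(16, Mul(155, -163))), -1), -2), -17650) = Add(Mul(Pow(-25265, -1), Pow(Add(1, Mul(16, -25265)), -1), -2), -17650) = Add(Mul(Rational(-1, 25265), Pow(Add(1, -404240), -1), -2), -17650) = Add(Mul(Rational(-1, 25265), Pow(-404239, -1), -2), -17650) = Add(Mul(Rational(-1, 25265), Rational(-1, 404239), -2), -17650) = Add(Rational(-2, 10213098335), -17650) = Rational(-180261185612752, 10213098335)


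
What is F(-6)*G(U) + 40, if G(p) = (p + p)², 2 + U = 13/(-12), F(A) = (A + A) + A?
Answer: -1289/2 ≈ -644.50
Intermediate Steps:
F(A) = 3*A (F(A) = 2*A + A = 3*A)
U = -37/12 (U = -2 + 13/(-12) = -2 + 13*(-1/12) = -2 - 13/12 = -37/12 ≈ -3.0833)
G(p) = 4*p² (G(p) = (2*p)² = 4*p²)
F(-6)*G(U) + 40 = (3*(-6))*(4*(-37/12)²) + 40 = -72*1369/144 + 40 = -18*1369/36 + 40 = -1369/2 + 40 = -1289/2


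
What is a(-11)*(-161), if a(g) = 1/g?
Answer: 161/11 ≈ 14.636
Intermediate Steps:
a(-11)*(-161) = -161/(-11) = -1/11*(-161) = 161/11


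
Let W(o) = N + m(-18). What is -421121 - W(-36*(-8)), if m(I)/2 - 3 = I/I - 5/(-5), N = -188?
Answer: -420943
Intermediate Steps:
m(I) = 10 (m(I) = 6 + 2*(I/I - 5/(-5)) = 6 + 2*(1 - 5*(-⅕)) = 6 + 2*(1 + 1) = 6 + 2*2 = 6 + 4 = 10)
W(o) = -178 (W(o) = -188 + 10 = -178)
-421121 - W(-36*(-8)) = -421121 - 1*(-178) = -421121 + 178 = -420943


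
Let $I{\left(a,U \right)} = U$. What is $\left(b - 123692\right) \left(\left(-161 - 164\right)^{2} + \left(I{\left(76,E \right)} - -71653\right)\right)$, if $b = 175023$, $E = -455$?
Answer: $9076501413$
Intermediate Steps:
$\left(b - 123692\right) \left(\left(-161 - 164\right)^{2} + \left(I{\left(76,E \right)} - -71653\right)\right) = \left(175023 - 123692\right) \left(\left(-161 - 164\right)^{2} - -71198\right) = 51331 \left(\left(-325\right)^{2} + \left(-455 + 71653\right)\right) = 51331 \left(105625 + 71198\right) = 51331 \cdot 176823 = 9076501413$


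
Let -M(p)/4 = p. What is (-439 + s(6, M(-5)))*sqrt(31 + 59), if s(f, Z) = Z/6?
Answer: -1307*sqrt(10) ≈ -4133.1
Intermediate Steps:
M(p) = -4*p
s(f, Z) = Z/6 (s(f, Z) = Z*(1/6) = Z/6)
(-439 + s(6, M(-5)))*sqrt(31 + 59) = (-439 + (-4*(-5))/6)*sqrt(31 + 59) = (-439 + (1/6)*20)*sqrt(90) = (-439 + 10/3)*(3*sqrt(10)) = -1307*sqrt(10)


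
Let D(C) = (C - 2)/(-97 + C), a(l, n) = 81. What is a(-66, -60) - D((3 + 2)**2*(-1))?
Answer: 9855/122 ≈ 80.779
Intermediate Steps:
D(C) = (-2 + C)/(-97 + C)
a(-66, -60) - D((3 + 2)**2*(-1)) = 81 - (-2 + (3 + 2)**2*(-1))/(-97 + (3 + 2)**2*(-1)) = 81 - (-2 + 5**2*(-1))/(-97 + 5**2*(-1)) = 81 - (-2 + 25*(-1))/(-97 + 25*(-1)) = 81 - (-2 - 25)/(-97 - 25) = 81 - (-27)/(-122) = 81 - (-1)*(-27)/122 = 81 - 1*27/122 = 81 - 27/122 = 9855/122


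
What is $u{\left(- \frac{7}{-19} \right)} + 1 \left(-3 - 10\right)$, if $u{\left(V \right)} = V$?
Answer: $- \frac{240}{19} \approx -12.632$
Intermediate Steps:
$u{\left(- \frac{7}{-19} \right)} + 1 \left(-3 - 10\right) = - \frac{7}{-19} + 1 \left(-3 - 10\right) = \left(-7\right) \left(- \frac{1}{19}\right) + 1 \left(-13\right) = \frac{7}{19} - 13 = - \frac{240}{19}$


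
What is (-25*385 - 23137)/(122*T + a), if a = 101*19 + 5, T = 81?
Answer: -16381/5903 ≈ -2.7750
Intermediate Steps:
a = 1924 (a = 1919 + 5 = 1924)
(-25*385 - 23137)/(122*T + a) = (-25*385 - 23137)/(122*81 + 1924) = (-9625 - 23137)/(9882 + 1924) = -32762/11806 = -32762*1/11806 = -16381/5903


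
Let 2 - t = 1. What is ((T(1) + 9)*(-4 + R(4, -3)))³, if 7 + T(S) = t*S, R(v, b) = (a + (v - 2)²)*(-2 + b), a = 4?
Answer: -2299968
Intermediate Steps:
t = 1 (t = 2 - 1*1 = 2 - 1 = 1)
R(v, b) = (-2 + b)*(4 + (-2 + v)²) (R(v, b) = (4 + (v - 2)²)*(-2 + b) = (4 + (-2 + v)²)*(-2 + b) = (-2 + b)*(4 + (-2 + v)²))
T(S) = -7 + S (T(S) = -7 + 1*S = -7 + S)
((T(1) + 9)*(-4 + R(4, -3)))³ = (((-7 + 1) + 9)*(-4 + (-8 - 2*(-2 + 4)² + 4*(-3) - 3*(-2 + 4)²)))³ = ((-6 + 9)*(-4 + (-8 - 2*2² - 12 - 3*2²)))³ = (3*(-4 + (-8 - 2*4 - 12 - 3*4)))³ = (3*(-4 + (-8 - 8 - 12 - 12)))³ = (3*(-4 - 40))³ = (3*(-44))³ = (-132)³ = -2299968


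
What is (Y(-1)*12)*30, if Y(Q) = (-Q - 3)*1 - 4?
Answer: -2160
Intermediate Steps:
Y(Q) = -7 - Q (Y(Q) = (-3 - Q)*1 - 4 = (-3 - Q) - 4 = -7 - Q)
(Y(-1)*12)*30 = ((-7 - 1*(-1))*12)*30 = ((-7 + 1)*12)*30 = -6*12*30 = -72*30 = -2160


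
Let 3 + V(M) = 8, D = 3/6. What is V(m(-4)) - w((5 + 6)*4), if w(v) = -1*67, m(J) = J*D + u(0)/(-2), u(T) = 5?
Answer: 72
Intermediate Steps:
D = 1/2 (D = 3*(1/6) = 1/2 ≈ 0.50000)
m(J) = -5/2 + J/2 (m(J) = J*(1/2) + 5/(-2) = J/2 + 5*(-1/2) = J/2 - 5/2 = -5/2 + J/2)
V(M) = 5 (V(M) = -3 + 8 = 5)
w(v) = -67
V(m(-4)) - w((5 + 6)*4) = 5 - 1*(-67) = 5 + 67 = 72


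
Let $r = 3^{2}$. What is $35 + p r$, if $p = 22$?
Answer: $233$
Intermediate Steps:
$r = 9$
$35 + p r = 35 + 22 \cdot 9 = 35 + 198 = 233$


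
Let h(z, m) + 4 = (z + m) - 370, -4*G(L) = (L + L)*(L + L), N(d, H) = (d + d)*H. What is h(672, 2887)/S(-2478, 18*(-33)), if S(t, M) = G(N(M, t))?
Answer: -65/176863984704 ≈ -3.6751e-10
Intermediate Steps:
N(d, H) = 2*H*d (N(d, H) = (2*d)*H = 2*H*d)
G(L) = -L² (G(L) = -(L + L)*(L + L)/4 = -2*L*2*L/4 = -L²)
S(t, M) = -4*M²*t² (S(t, M) = -(2*t*M)² = -(2*M*t)² = -4*M²*t²)
h(z, m) = -374 + m + z (h(z, m) = -4 + ((z + m) - 370) = -4 + ((m + z) - 370) = -4 + (-370 + m + z) = -374 + m + z)
h(672, 2887)/S(-2478, 18*(-33)) = (-374 + 2887 + 672)/((-4*(18*(-33))²*(-2478)²)) = 3185/((-4*(-594)²*6140484)) = 3185/((-4*352836*6140484)) = 3185/(-8666335250496) = 3185*(-1/8666335250496) = -65/176863984704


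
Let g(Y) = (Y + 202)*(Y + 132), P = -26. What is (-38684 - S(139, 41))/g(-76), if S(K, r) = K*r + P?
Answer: -44357/7056 ≈ -6.2864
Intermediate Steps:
g(Y) = (132 + Y)*(202 + Y) (g(Y) = (202 + Y)*(132 + Y) = (132 + Y)*(202 + Y))
S(K, r) = -26 + K*r (S(K, r) = K*r - 26 = -26 + K*r)
(-38684 - S(139, 41))/g(-76) = (-38684 - (-26 + 139*41))/(26664 + (-76)**2 + 334*(-76)) = (-38684 - (-26 + 5699))/(26664 + 5776 - 25384) = (-38684 - 1*5673)/7056 = (-38684 - 5673)*(1/7056) = -44357*1/7056 = -44357/7056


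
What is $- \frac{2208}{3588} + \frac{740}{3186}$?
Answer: $- \frac{7934}{20709} \approx -0.38312$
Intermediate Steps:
$- \frac{2208}{3588} + \frac{740}{3186} = \left(-2208\right) \frac{1}{3588} + 740 \cdot \frac{1}{3186} = - \frac{8}{13} + \frac{370}{1593} = - \frac{7934}{20709}$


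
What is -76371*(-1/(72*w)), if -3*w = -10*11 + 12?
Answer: 25457/784 ≈ 32.471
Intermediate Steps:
w = 98/3 (w = -(-10*11 + 12)/3 = -(-110 + 12)/3 = -⅓*(-98) = 98/3 ≈ 32.667)
-76371*(-1/(72*w)) = -76371/((-72*98/3)) = -76371/(-2352) = -76371*(-1/2352) = 25457/784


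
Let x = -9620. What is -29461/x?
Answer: 29461/9620 ≈ 3.0625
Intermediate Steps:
-29461/x = -29461/(-9620) = -29461*(-1/9620) = 29461/9620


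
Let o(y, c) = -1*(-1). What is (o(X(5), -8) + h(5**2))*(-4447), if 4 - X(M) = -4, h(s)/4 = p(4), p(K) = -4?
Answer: 66705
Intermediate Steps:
h(s) = -16 (h(s) = 4*(-4) = -16)
X(M) = 8 (X(M) = 4 - 1*(-4) = 4 + 4 = 8)
o(y, c) = 1
(o(X(5), -8) + h(5**2))*(-4447) = (1 - 16)*(-4447) = -15*(-4447) = 66705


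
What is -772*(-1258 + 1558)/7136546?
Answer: -115800/3568273 ≈ -0.032453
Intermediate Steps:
-772*(-1258 + 1558)/7136546 = -772*300*(1/7136546) = -231600*1/7136546 = -115800/3568273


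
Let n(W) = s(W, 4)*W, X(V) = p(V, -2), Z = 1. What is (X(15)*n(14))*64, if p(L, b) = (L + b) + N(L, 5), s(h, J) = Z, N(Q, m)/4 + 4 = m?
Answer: 15232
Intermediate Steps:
N(Q, m) = -16 + 4*m
s(h, J) = 1
p(L, b) = 4 + L + b (p(L, b) = (L + b) + (-16 + 4*5) = (L + b) + (-16 + 20) = (L + b) + 4 = 4 + L + b)
X(V) = 2 + V (X(V) = 4 + V - 2 = 2 + V)
n(W) = W (n(W) = 1*W = W)
(X(15)*n(14))*64 = ((2 + 15)*14)*64 = (17*14)*64 = 238*64 = 15232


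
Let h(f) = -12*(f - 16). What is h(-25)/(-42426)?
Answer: -82/7071 ≈ -0.011597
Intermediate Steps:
h(f) = 192 - 12*f (h(f) = -12*(-16 + f) = 192 - 12*f)
h(-25)/(-42426) = (192 - 12*(-25))/(-42426) = (192 + 300)*(-1/42426) = 492*(-1/42426) = -82/7071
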